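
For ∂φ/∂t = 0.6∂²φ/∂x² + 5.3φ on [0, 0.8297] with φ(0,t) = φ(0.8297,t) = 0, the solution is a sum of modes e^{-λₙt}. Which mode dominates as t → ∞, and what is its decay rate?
Eigenvalues: λₙ = 0.6n²π²/0.8297² - 5.3.
First three modes:
  n=1: λ₁ = 0.6π²/0.8297² - 5.3 ≈ 3.302
  n=2: λ₂ = 2.4π²/0.8297² - 5.3 ≈ 29.109
  n=3: λ₃ = 5.4π²/0.8297² - 5.3 ≈ 72.12
Since 0.6π²/0.8297² ≈ 8.602 > 5.3, all λₙ > 0.
The n=1 mode decays slowest → dominates as t → ∞.
Asymptotic: φ ~ c₁ sin(πx/0.8297) e^{-λ₁t} with decay rate λ₁ ≈ 3.302.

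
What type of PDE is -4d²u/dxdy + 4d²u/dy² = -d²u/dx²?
Rewriting in standard form: d²u/dx² - 4d²u/dxdy + 4d²u/dy² = 0. With A = 1, B = -4, C = 4, the discriminant is 0. This is a parabolic PDE.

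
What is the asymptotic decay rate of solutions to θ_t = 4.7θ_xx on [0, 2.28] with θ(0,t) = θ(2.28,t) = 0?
Eigenvalues: λₙ = 4.7n²π²/2.28².
First three modes:
  n=1: λ₁ = 4.7π²/2.28² ≈ 8.923
  n=2: λ₂ = 18.8π²/2.28² ≈ 35.693 (4× faster decay)
  n=3: λ₃ = 42.3π²/2.28² ≈ 80.31 (9× faster decay)
As t → ∞, higher modes decay exponentially faster. The n=1 mode dominates: θ ~ c₁ sin(πx/2.28) e^{-λ₁t}.
Decay rate: λ₁ = 4.7π²/2.28² ≈ 8.923.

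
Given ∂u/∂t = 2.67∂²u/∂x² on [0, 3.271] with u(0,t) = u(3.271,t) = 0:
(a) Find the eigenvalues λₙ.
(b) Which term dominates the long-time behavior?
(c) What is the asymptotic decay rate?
Eigenvalues: λₙ = 2.67n²π²/3.271².
First three modes:
  n=1: λ₁ = 2.67π²/3.271² ≈ 2.463
  n=2: λ₂ = 10.68π²/3.271² ≈ 9.852 (4× faster decay)
  n=3: λ₃ = 24.03π²/3.271² ≈ 22.166 (9× faster decay)
As t → ∞, higher modes decay exponentially faster. The n=1 mode dominates: u ~ c₁ sin(πx/3.271) e^{-λ₁t}.
Decay rate: λ₁ = 2.67π²/3.271² ≈ 2.463.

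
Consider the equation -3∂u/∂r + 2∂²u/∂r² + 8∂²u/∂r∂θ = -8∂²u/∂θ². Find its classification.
Rewriting in standard form: 2∂²u/∂r² + 8∂²u/∂r∂θ + 8∂²u/∂θ² - 3∂u/∂r = 0. Parabolic. (A = 2, B = 8, C = 8 gives B² - 4AC = 0.)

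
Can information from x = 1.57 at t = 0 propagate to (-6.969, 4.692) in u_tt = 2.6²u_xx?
Yes. The domain of dependence is [-19.1682, 5.2302], and 1.57 ∈ [-19.1682, 5.2302].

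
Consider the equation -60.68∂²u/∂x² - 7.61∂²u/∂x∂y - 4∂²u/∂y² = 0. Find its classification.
Elliptic. (A = -60.68, B = -7.61, C = -4 gives B² - 4AC = -912.9679.)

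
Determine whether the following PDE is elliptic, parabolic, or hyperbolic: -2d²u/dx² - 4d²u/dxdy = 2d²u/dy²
Rewriting in standard form: -2d²u/dx² - 4d²u/dxdy - 2d²u/dy² = 0. Coefficients: A = -2, B = -4, C = -2. B² - 4AC = 0, which is zero, so the equation is parabolic.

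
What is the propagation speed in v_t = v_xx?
Infinite. The heat equation is parabolic, not hyperbolic, so disturbances propagate instantly.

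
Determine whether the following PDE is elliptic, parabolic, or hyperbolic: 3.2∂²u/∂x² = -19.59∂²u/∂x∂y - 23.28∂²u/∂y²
Rewriting in standard form: 3.2∂²u/∂x² + 19.59∂²u/∂x∂y + 23.28∂²u/∂y² = 0. Coefficients: A = 3.2, B = 19.59, C = 23.28. B² - 4AC = 85.7841, which is positive, so the equation is hyperbolic.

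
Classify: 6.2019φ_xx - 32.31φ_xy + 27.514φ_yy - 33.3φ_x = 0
Hyperbolic (discriminant = 361.3797936).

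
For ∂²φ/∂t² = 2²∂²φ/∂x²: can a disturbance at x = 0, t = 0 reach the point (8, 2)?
No. The domain of dependence is [4, 12], and 0 is outside this interval.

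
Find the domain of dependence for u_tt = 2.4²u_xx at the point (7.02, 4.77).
Domain of dependence: [-4.428, 18.468]. Signals travel at speed 2.4, so data within |x - 7.02| ≤ 2.4·4.77 = 11.448 can reach the point.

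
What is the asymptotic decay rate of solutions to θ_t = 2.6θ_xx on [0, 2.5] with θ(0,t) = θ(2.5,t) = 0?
Eigenvalues: λₙ = 2.6n²π²/2.5².
First three modes:
  n=1: λ₁ = 2.6π²/2.5² ≈ 4.106
  n=2: λ₂ = 10.4π²/2.5² ≈ 16.423 (4× faster decay)
  n=3: λ₃ = 23.4π²/2.5² ≈ 36.952 (9× faster decay)
As t → ∞, higher modes decay exponentially faster. The n=1 mode dominates: θ ~ c₁ sin(πx/2.5) e^{-λ₁t}.
Decay rate: λ₁ = 2.6π²/2.5² ≈ 4.106.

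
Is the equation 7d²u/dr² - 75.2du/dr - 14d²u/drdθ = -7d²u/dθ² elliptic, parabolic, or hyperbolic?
Rewriting in standard form: 7d²u/dr² - 14d²u/drdθ + 7d²u/dθ² - 75.2du/dr = 0. Computing B² - 4AC with A = 7, B = -14, C = 7: discriminant = 0 (zero). Answer: parabolic.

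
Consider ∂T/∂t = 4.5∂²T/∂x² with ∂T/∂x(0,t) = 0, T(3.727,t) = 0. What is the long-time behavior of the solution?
As t → ∞, T → 0. Heat escapes through the Dirichlet boundary.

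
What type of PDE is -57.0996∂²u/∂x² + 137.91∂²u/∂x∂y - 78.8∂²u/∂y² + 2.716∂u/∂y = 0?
With A = -57.0996, B = 137.91, C = -78.8, the discriminant is 1021.37418. This is a hyperbolic PDE.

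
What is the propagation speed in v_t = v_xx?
Infinite. The heat equation is parabolic, not hyperbolic, so disturbances propagate instantly.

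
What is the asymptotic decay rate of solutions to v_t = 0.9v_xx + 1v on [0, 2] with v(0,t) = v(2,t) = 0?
Eigenvalues: λₙ = 0.9n²π²/2² - 1.
First three modes:
  n=1: λ₁ = 0.9π²/2² - 1 ≈ 1.221
  n=2: λ₂ = 3.6π²/2² - 1 ≈ 7.883
  n=3: λ₃ = 8.1π²/2² - 1 ≈ 18.986
Since 0.9π²/2² ≈ 2.221 > 1, all λₙ > 0.
The n=1 mode decays slowest → dominates as t → ∞.
Asymptotic: v ~ c₁ sin(πx/2) e^{-λ₁t} with decay rate λ₁ ≈ 1.221.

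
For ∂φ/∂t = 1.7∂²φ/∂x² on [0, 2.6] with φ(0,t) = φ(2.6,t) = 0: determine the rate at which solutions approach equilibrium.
Eigenvalues: λₙ = 1.7n²π²/2.6².
First three modes:
  n=1: λ₁ = 1.7π²/2.6² ≈ 2.482
  n=2: λ₂ = 6.8π²/2.6² ≈ 9.928 (4× faster decay)
  n=3: λ₃ = 15.3π²/2.6² ≈ 22.338 (9× faster decay)
As t → ∞, higher modes decay exponentially faster. The n=1 mode dominates: φ ~ c₁ sin(πx/2.6) e^{-λ₁t}.
Decay rate: λ₁ = 1.7π²/2.6² ≈ 2.482.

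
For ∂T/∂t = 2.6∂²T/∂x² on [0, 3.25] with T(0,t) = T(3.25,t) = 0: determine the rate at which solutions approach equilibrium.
Eigenvalues: λₙ = 2.6n²π²/3.25².
First three modes:
  n=1: λ₁ = 2.6π²/3.25² ≈ 2.429
  n=2: λ₂ = 10.4π²/3.25² ≈ 9.718 (4× faster decay)
  n=3: λ₃ = 23.4π²/3.25² ≈ 21.865 (9× faster decay)
As t → ∞, higher modes decay exponentially faster. The n=1 mode dominates: T ~ c₁ sin(πx/3.25) e^{-λ₁t}.
Decay rate: λ₁ = 2.6π²/3.25² ≈ 2.429.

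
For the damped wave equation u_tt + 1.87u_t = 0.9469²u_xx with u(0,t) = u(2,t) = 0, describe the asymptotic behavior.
u → 0. Damping (γ=1.87) dissipates energy; oscillations decay exponentially.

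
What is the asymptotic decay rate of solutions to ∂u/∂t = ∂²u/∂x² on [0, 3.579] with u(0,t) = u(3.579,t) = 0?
Eigenvalues: λₙ = n²π²/3.579².
First three modes:
  n=1: λ₁ = π²/3.579² ≈ 0.771
  n=2: λ₂ = 4π²/3.579² ≈ 3.082 (4× faster decay)
  n=3: λ₃ = 9π²/3.579² ≈ 6.935 (9× faster decay)
As t → ∞, higher modes decay exponentially faster. The n=1 mode dominates: u ~ c₁ sin(πx/3.579) e^{-λ₁t}.
Decay rate: λ₁ = π²/3.579² ≈ 0.771.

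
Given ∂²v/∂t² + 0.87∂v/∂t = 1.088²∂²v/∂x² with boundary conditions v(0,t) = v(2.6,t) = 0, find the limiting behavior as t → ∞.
v → 0. Damping (γ=0.87) dissipates energy; oscillations decay exponentially.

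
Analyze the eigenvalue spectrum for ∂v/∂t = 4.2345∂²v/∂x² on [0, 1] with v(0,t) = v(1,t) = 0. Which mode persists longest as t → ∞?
Eigenvalues: λₙ = 4.2345n²π².
First three modes:
  n=1: λ₁ = 4.2345π² ≈ 41.793
  n=2: λ₂ = 16.938π² ≈ 167.171 (4× faster decay)
  n=3: λ₃ = 38.1105π² ≈ 376.136 (9× faster decay)
As t → ∞, higher modes decay exponentially faster. The n=1 mode dominates: v ~ c₁ sin(πx) e^{-λ₁t}.
Decay rate: λ₁ = 4.2345π² ≈ 41.793.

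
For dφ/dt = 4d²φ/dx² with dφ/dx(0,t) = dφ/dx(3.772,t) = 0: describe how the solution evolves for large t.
φ → constant (steady state). Heat is conserved (no flux at boundaries); solution approaches the spatial average.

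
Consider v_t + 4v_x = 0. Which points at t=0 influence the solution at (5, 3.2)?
A single point: x = -7.8. The characteristic through (5, 3.2) is x - 4t = const, so x = 5 - 4·3.2 = -7.8.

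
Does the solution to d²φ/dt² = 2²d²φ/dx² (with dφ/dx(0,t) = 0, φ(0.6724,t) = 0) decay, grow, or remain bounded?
φ oscillates (no decay). Energy is conserved; the solution oscillates indefinitely as standing waves.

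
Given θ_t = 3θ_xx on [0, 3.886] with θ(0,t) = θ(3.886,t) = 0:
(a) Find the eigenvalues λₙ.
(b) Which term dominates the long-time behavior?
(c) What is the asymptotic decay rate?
Eigenvalues: λₙ = 3n²π²/3.886².
First three modes:
  n=1: λ₁ = 3π²/3.886² ≈ 1.961
  n=2: λ₂ = 12π²/3.886² ≈ 7.843 (4× faster decay)
  n=3: λ₃ = 27π²/3.886² ≈ 17.646 (9× faster decay)
As t → ∞, higher modes decay exponentially faster. The n=1 mode dominates: θ ~ c₁ sin(πx/3.886) e^{-λ₁t}.
Decay rate: λ₁ = 3π²/3.886² ≈ 1.961.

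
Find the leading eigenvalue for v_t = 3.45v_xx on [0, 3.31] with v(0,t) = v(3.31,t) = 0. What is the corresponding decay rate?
Eigenvalues: λₙ = 3.45n²π²/3.31².
First three modes:
  n=1: λ₁ = 3.45π²/3.31² ≈ 3.108
  n=2: λ₂ = 13.8π²/3.31² ≈ 12.431 (4× faster decay)
  n=3: λ₃ = 31.05π²/3.31² ≈ 27.971 (9× faster decay)
As t → ∞, higher modes decay exponentially faster. The n=1 mode dominates: v ~ c₁ sin(πx/3.31) e^{-λ₁t}.
Decay rate: λ₁ = 3.45π²/3.31² ≈ 3.108.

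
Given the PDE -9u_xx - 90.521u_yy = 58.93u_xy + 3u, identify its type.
Rewriting in standard form: -9u_xx - 58.93u_xy - 90.521u_yy - 3u = 0. The second-order coefficients are A = -9, B = -58.93, C = -90.521. Since B² - 4AC = 213.9889 > 0, this is a hyperbolic PDE.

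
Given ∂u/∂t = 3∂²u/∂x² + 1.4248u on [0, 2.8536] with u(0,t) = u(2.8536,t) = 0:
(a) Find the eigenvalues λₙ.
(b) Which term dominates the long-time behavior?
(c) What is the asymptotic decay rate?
Eigenvalues: λₙ = 3n²π²/2.8536² - 1.4248.
First three modes:
  n=1: λ₁ = 3π²/2.8536² - 1.4248 ≈ 2.211
  n=2: λ₂ = 12π²/2.8536² - 1.4248 ≈ 13.12
  n=3: λ₃ = 27π²/2.8536² - 1.4248 ≈ 31.3
Since 3π²/2.8536² ≈ 3.636 > 1.4248, all λₙ > 0.
The n=1 mode decays slowest → dominates as t → ∞.
Asymptotic: u ~ c₁ sin(πx/2.8536) e^{-λ₁t} with decay rate λ₁ ≈ 2.211.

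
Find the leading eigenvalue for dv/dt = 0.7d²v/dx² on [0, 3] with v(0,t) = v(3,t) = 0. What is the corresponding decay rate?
Eigenvalues: λₙ = 0.7n²π²/3².
First three modes:
  n=1: λ₁ = 0.7π²/3² ≈ 0.768
  n=2: λ₂ = 2.8π²/3² ≈ 3.071 (4× faster decay)
  n=3: λ₃ = 6.3π²/3² ≈ 6.909 (9× faster decay)
As t → ∞, higher modes decay exponentially faster. The n=1 mode dominates: v ~ c₁ sin(πx/3) e^{-λ₁t}.
Decay rate: λ₁ = 0.7π²/3² ≈ 0.768.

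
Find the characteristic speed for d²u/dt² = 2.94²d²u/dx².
Speed = 2.94. Information travels along characteristics x = x₀ ± 2.94t.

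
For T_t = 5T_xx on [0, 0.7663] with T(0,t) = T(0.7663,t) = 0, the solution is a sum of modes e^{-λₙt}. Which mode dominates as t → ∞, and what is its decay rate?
Eigenvalues: λₙ = 5n²π²/0.7663².
First three modes:
  n=1: λ₁ = 5π²/0.7663² ≈ 84.037
  n=2: λ₂ = 20π²/0.7663² ≈ 336.149 (4× faster decay)
  n=3: λ₃ = 45π²/0.7663² ≈ 756.336 (9× faster decay)
As t → ∞, higher modes decay exponentially faster. The n=1 mode dominates: T ~ c₁ sin(πx/0.7663) e^{-λ₁t}.
Decay rate: λ₁ = 5π²/0.7663² ≈ 84.037.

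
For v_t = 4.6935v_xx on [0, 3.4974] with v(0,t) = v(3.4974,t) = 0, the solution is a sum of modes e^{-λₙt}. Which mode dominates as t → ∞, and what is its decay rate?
Eigenvalues: λₙ = 4.6935n²π²/3.4974².
First three modes:
  n=1: λ₁ = 4.6935π²/3.4974² ≈ 3.787
  n=2: λ₂ = 18.774π²/3.4974² ≈ 15.148 (4× faster decay)
  n=3: λ₃ = 42.2415π²/3.4974² ≈ 34.084 (9× faster decay)
As t → ∞, higher modes decay exponentially faster. The n=1 mode dominates: v ~ c₁ sin(πx/3.4974) e^{-λ₁t}.
Decay rate: λ₁ = 4.6935π²/3.4974² ≈ 3.787.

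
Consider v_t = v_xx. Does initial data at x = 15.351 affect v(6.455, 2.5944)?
Yes, for any finite x. The heat equation has infinite propagation speed, so all initial data affects all points at any t > 0.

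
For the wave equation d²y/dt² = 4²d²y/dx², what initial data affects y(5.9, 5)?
Domain of dependence: [-14.1, 25.9]. Signals travel at speed 4, so data within |x - 5.9| ≤ 4·5 = 20 can reach the point.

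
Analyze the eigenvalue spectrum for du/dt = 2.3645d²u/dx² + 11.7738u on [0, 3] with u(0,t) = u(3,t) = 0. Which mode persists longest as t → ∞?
Eigenvalues: λₙ = 2.3645n²π²/3² - 11.7738.
First three modes:
  n=1: λ₁ = 2.3645π²/3² - 11.7738 ≈ -9.181
  n=2: λ₂ = 9.458π²/3² - 11.7738 ≈ -1.402
  n=3: λ₃ = 21.2805π²/3² - 11.7738 ≈ 11.563
Since 2.3645π²/3² ≈ 2.593 < 11.7738, λ₁ < 0.
The n=1 mode grows fastest (−λₙ is largest for n=1) → dominates.
Asymptotic: u ~ c₁ sin(πx/3) e^{9.181t} (exponential growth at rate −λ₁ ≈ 9.181).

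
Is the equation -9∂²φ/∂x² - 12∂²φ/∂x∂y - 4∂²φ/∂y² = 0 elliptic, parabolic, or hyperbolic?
Computing B² - 4AC with A = -9, B = -12, C = -4: discriminant = 0 (zero). Answer: parabolic.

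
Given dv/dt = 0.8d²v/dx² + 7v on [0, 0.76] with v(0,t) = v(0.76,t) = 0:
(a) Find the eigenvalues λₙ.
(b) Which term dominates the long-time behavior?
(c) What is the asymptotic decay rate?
Eigenvalues: λₙ = 0.8n²π²/0.76² - 7.
First three modes:
  n=1: λ₁ = 0.8π²/0.76² - 7 ≈ 6.67
  n=2: λ₂ = 3.2π²/0.76² - 7 ≈ 47.679
  n=3: λ₃ = 7.2π²/0.76² - 7 ≈ 116.028
Since 0.8π²/0.76² ≈ 13.67 > 7, all λₙ > 0.
The n=1 mode decays slowest → dominates as t → ∞.
Asymptotic: v ~ c₁ sin(πx/0.76) e^{-λ₁t} with decay rate λ₁ ≈ 6.67.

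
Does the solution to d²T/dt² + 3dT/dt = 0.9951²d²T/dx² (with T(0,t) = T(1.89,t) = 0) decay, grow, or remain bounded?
T → 0. Damping (γ=3) dissipates energy; oscillations decay exponentially.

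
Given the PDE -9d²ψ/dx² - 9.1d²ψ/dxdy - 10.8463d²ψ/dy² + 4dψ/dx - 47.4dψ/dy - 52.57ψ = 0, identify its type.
The second-order coefficients are A = -9, B = -9.1, C = -10.8463. Since B² - 4AC = -307.6568 < 0, this is an elliptic PDE.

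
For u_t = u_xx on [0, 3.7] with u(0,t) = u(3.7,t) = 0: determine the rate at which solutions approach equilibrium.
Eigenvalues: λₙ = n²π²/3.7².
First three modes:
  n=1: λ₁ = π²/3.7² ≈ 0.721
  n=2: λ₂ = 4π²/3.7² ≈ 2.884 (4× faster decay)
  n=3: λ₃ = 9π²/3.7² ≈ 6.488 (9× faster decay)
As t → ∞, higher modes decay exponentially faster. The n=1 mode dominates: u ~ c₁ sin(πx/3.7) e^{-λ₁t}.
Decay rate: λ₁ = π²/3.7² ≈ 0.721.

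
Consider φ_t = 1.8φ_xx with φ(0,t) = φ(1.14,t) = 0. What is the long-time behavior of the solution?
As t → ∞, φ → 0. Heat diffuses out through both boundaries.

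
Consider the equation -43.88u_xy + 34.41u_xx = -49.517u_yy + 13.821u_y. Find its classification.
Rewriting in standard form: 34.41u_xx - 43.88u_xy + 49.517u_yy - 13.821u_y = 0. Elliptic. (A = 34.41, B = -43.88, C = 49.517 gives B² - 4AC = -4890.06548.)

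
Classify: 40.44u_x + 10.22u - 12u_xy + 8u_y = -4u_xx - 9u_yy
Rewriting in standard form: 4u_xx - 12u_xy + 9u_yy + 40.44u_x + 8u_y + 10.22u = 0. Parabolic (discriminant = 0).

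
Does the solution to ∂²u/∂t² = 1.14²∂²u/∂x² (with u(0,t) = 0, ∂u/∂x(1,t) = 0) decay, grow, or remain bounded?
u oscillates (no decay). Energy is conserved; the solution oscillates indefinitely as standing waves.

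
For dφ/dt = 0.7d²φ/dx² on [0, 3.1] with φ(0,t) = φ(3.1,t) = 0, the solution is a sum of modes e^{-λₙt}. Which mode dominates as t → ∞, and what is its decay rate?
Eigenvalues: λₙ = 0.7n²π²/3.1².
First three modes:
  n=1: λ₁ = 0.7π²/3.1² ≈ 0.719
  n=2: λ₂ = 2.8π²/3.1² ≈ 2.876 (4× faster decay)
  n=3: λ₃ = 6.3π²/3.1² ≈ 6.47 (9× faster decay)
As t → ∞, higher modes decay exponentially faster. The n=1 mode dominates: φ ~ c₁ sin(πx/3.1) e^{-λ₁t}.
Decay rate: λ₁ = 0.7π²/3.1² ≈ 0.719.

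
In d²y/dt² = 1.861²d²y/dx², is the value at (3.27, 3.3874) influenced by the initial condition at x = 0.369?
Yes. The domain of dependence is [-3.0339514, 9.5739514], and 0.369 ∈ [-3.0339514, 9.5739514].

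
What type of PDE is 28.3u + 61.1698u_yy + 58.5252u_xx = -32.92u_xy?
Rewriting in standard form: 58.5252u_xx + 32.92u_xy + 61.1698u_yy + 28.3u = 0. With A = 58.5252, B = 32.92, C = 61.1698, the discriminant is -13236.17271584. This is an elliptic PDE.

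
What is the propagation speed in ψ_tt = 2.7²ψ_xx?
Speed = 2.7. Information travels along characteristics x = x₀ ± 2.7t.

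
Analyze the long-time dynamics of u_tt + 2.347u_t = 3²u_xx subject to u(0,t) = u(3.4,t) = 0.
Long-time behavior: u → 0. Damping (γ=2.347) dissipates energy; oscillations decay exponentially.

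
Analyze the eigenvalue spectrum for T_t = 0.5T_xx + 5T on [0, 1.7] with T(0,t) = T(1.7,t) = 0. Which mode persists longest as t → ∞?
Eigenvalues: λₙ = 0.5n²π²/1.7² - 5.
First three modes:
  n=1: λ₁ = 0.5π²/1.7² - 5 ≈ -3.292
  n=2: λ₂ = 2π²/1.7² - 5 ≈ 1.83
  n=3: λ₃ = 4.5π²/1.7² - 5 ≈ 10.368
Since 0.5π²/1.7² ≈ 1.708 < 5, λ₁ < 0.
The n=1 mode grows fastest (−λₙ is largest for n=1) → dominates.
Asymptotic: T ~ c₁ sin(πx/1.7) e^{3.292t} (exponential growth at rate −λ₁ ≈ 3.292).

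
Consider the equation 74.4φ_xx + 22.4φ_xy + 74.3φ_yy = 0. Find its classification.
Elliptic. (A = 74.4, B = 22.4, C = 74.3 gives B² - 4AC = -21609.92.)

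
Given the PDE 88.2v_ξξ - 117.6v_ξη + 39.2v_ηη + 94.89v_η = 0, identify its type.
The second-order coefficients are A = 88.2, B = -117.6, C = 39.2. Since B² - 4AC = 0 = 0, this is a parabolic PDE.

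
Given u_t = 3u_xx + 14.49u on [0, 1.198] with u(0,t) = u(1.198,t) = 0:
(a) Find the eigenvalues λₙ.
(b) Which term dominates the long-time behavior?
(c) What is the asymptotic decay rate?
Eigenvalues: λₙ = 3n²π²/1.198² - 14.49.
First three modes:
  n=1: λ₁ = 3π²/1.198² - 14.49 ≈ 6.14
  n=2: λ₂ = 12π²/1.198² - 14.49 ≈ 68.032
  n=3: λ₃ = 27π²/1.198² - 14.49 ≈ 171.183
Since 3π²/1.198² ≈ 20.63 > 14.49, all λₙ > 0.
The n=1 mode decays slowest → dominates as t → ∞.
Asymptotic: u ~ c₁ sin(πx/1.198) e^{-λ₁t} with decay rate λ₁ ≈ 6.14.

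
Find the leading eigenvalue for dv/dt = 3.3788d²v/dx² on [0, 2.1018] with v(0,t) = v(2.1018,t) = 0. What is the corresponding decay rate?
Eigenvalues: λₙ = 3.3788n²π²/2.1018².
First three modes:
  n=1: λ₁ = 3.3788π²/2.1018² ≈ 7.549
  n=2: λ₂ = 13.5152π²/2.1018² ≈ 30.195 (4× faster decay)
  n=3: λ₃ = 30.4092π²/2.1018² ≈ 67.939 (9× faster decay)
As t → ∞, higher modes decay exponentially faster. The n=1 mode dominates: v ~ c₁ sin(πx/2.1018) e^{-λ₁t}.
Decay rate: λ₁ = 3.3788π²/2.1018² ≈ 7.549.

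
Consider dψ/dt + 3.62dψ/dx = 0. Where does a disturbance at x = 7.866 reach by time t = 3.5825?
At x = 20.83465. The characteristic carries data from (7.866, 0) to (20.83465, 3.5825).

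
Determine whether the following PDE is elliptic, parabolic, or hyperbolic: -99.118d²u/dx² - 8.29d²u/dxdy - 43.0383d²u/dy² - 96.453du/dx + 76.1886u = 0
Coefficients: A = -99.118, B = -8.29, C = -43.0383. B² - 4AC = -16994.7567776, which is negative, so the equation is elliptic.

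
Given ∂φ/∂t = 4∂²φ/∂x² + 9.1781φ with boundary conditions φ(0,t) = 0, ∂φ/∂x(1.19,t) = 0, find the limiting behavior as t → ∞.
φ grows unboundedly. Reaction dominates diffusion (r=9.1781 > κπ²/(4L²)≈6.97); solution grows exponentially.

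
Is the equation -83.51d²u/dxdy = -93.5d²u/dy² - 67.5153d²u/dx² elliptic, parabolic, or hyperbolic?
Rewriting in standard form: 67.5153d²u/dx² - 83.51d²u/dxdy + 93.5d²u/dy² = 0. Computing B² - 4AC with A = 67.5153, B = -83.51, C = 93.5: discriminant = -18276.8021 (negative). Answer: elliptic.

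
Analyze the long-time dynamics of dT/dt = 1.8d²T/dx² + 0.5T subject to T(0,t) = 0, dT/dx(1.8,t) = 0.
Long-time behavior: T → 0. Diffusion dominates reaction (r=0.5 < κπ²/(4L²)≈1.37); solution decays.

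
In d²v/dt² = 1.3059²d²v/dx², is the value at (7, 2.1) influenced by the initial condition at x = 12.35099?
No. The domain of dependence is [4.25761, 9.74239], and 12.35099 is outside this interval.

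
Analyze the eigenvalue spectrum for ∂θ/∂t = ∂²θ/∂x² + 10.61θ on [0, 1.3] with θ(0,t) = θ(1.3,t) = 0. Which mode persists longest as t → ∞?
Eigenvalues: λₙ = n²π²/1.3² - 10.61.
First three modes:
  n=1: λ₁ = π²/1.3² - 10.61 ≈ -4.77
  n=2: λ₂ = 4π²/1.3² - 10.61 ≈ 12.75
  n=3: λ₃ = 9π²/1.3² - 10.61 ≈ 41.95
Since π²/1.3² ≈ 5.84 < 10.61, λ₁ < 0.
The n=1 mode grows fastest (−λₙ is largest for n=1) → dominates.
Asymptotic: θ ~ c₁ sin(πx/1.3) e^{4.77t} (exponential growth at rate −λ₁ ≈ 4.77).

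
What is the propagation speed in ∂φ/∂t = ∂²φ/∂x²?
Infinite. The heat equation is parabolic, not hyperbolic, so disturbances propagate instantly.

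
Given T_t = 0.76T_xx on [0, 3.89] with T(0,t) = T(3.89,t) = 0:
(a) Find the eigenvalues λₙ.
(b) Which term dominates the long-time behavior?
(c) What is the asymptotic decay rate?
Eigenvalues: λₙ = 0.76n²π²/3.89².
First three modes:
  n=1: λ₁ = 0.76π²/3.89² ≈ 0.496
  n=2: λ₂ = 3.04π²/3.89² ≈ 1.983 (4× faster decay)
  n=3: λ₃ = 6.84π²/3.89² ≈ 4.461 (9× faster decay)
As t → ∞, higher modes decay exponentially faster. The n=1 mode dominates: T ~ c₁ sin(πx/3.89) e^{-λ₁t}.
Decay rate: λ₁ = 0.76π²/3.89² ≈ 0.496.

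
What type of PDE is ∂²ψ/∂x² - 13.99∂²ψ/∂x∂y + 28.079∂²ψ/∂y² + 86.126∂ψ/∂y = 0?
With A = 1, B = -13.99, C = 28.079, the discriminant is 83.4041. This is a hyperbolic PDE.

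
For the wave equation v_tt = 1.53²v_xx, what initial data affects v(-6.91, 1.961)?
Domain of dependence: [-9.91033, -3.90967]. Signals travel at speed 1.53, so data within |x - -6.91| ≤ 1.53·1.961 = 3.00033 can reach the point.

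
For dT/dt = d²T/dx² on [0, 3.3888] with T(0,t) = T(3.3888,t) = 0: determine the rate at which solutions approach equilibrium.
Eigenvalues: λₙ = n²π²/3.3888².
First three modes:
  n=1: λ₁ = π²/3.3888² ≈ 0.859
  n=2: λ₂ = 4π²/3.3888² ≈ 3.438 (4× faster decay)
  n=3: λ₃ = 9π²/3.3888² ≈ 7.735 (9× faster decay)
As t → ∞, higher modes decay exponentially faster. The n=1 mode dominates: T ~ c₁ sin(πx/3.3888) e^{-λ₁t}.
Decay rate: λ₁ = π²/3.3888² ≈ 0.859.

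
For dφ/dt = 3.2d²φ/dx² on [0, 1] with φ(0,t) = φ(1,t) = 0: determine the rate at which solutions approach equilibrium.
Eigenvalues: λₙ = 3.2n²π².
First three modes:
  n=1: λ₁ = 3.2π² ≈ 31.583
  n=2: λ₂ = 12.8π² ≈ 126.331 (4× faster decay)
  n=3: λ₃ = 28.8π² ≈ 284.245 (9× faster decay)
As t → ∞, higher modes decay exponentially faster. The n=1 mode dominates: φ ~ c₁ sin(πx) e^{-λ₁t}.
Decay rate: λ₁ = 3.2π² ≈ 31.583.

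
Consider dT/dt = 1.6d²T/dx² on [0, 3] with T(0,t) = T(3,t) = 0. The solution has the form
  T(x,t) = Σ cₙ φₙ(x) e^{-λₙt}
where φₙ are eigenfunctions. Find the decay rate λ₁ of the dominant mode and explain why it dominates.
Eigenvalues: λₙ = 1.6n²π²/3².
First three modes:
  n=1: λ₁ = 1.6π²/3² ≈ 1.755
  n=2: λ₂ = 6.4π²/3² ≈ 7.018 (4× faster decay)
  n=3: λ₃ = 14.4π²/3² ≈ 15.791 (9× faster decay)
As t → ∞, higher modes decay exponentially faster. The n=1 mode dominates: T ~ c₁ sin(πx/3) e^{-λ₁t}.
Decay rate: λ₁ = 1.6π²/3² ≈ 1.755.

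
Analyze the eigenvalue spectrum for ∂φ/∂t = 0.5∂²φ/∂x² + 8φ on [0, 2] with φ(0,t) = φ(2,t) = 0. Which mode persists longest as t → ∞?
Eigenvalues: λₙ = 0.5n²π²/2² - 8.
First three modes:
  n=1: λ₁ = 0.5π²/2² - 8 ≈ -6.766
  n=2: λ₂ = 2π²/2² - 8 ≈ -3.065
  n=3: λ₃ = 4.5π²/2² - 8 ≈ 3.103
Since 0.5π²/2² ≈ 1.234 < 8, λ₁ < 0.
The n=1 mode grows fastest (−λₙ is largest for n=1) → dominates.
Asymptotic: φ ~ c₁ sin(πx/2) e^{6.766t} (exponential growth at rate −λ₁ ≈ 6.766).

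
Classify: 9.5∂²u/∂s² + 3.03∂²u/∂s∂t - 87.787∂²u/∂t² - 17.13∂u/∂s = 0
Hyperbolic (discriminant = 3345.0869).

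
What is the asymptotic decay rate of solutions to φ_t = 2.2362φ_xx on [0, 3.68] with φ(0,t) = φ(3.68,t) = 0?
Eigenvalues: λₙ = 2.2362n²π²/3.68².
First three modes:
  n=1: λ₁ = 2.2362π²/3.68² ≈ 1.63
  n=2: λ₂ = 8.9448π²/3.68² ≈ 6.519 (4× faster decay)
  n=3: λ₃ = 20.1258π²/3.68² ≈ 14.668 (9× faster decay)
As t → ∞, higher modes decay exponentially faster. The n=1 mode dominates: φ ~ c₁ sin(πx/3.68) e^{-λ₁t}.
Decay rate: λ₁ = 2.2362π²/3.68² ≈ 1.63.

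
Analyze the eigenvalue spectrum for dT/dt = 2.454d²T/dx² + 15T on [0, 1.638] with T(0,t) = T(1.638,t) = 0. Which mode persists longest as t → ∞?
Eigenvalues: λₙ = 2.454n²π²/1.638² - 15.
First three modes:
  n=1: λ₁ = 2.454π²/1.638² - 15 ≈ -5.973
  n=2: λ₂ = 9.816π²/1.638² - 15 ≈ 21.108
  n=3: λ₃ = 22.086π²/1.638² - 15 ≈ 66.244
Since 2.454π²/1.638² ≈ 9.027 < 15, λ₁ < 0.
The n=1 mode grows fastest (−λₙ is largest for n=1) → dominates.
Asymptotic: T ~ c₁ sin(πx/1.638) e^{5.973t} (exponential growth at rate −λ₁ ≈ 5.973).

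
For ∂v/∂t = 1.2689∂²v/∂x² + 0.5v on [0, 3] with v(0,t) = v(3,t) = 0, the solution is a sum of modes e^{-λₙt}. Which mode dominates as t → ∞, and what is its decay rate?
Eigenvalues: λₙ = 1.2689n²π²/3² - 0.5.
First three modes:
  n=1: λ₁ = 1.2689π²/3² - 0.5 ≈ 0.892
  n=2: λ₂ = 5.0756π²/3² - 0.5 ≈ 5.066
  n=3: λ₃ = 11.4201π²/3² - 0.5 ≈ 12.024
Since 1.2689π²/3² ≈ 1.392 > 0.5, all λₙ > 0.
The n=1 mode decays slowest → dominates as t → ∞.
Asymptotic: v ~ c₁ sin(πx/3) e^{-λ₁t} with decay rate λ₁ ≈ 0.892.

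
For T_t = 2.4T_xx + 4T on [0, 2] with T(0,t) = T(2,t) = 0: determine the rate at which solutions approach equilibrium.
Eigenvalues: λₙ = 2.4n²π²/2² - 4.
First three modes:
  n=1: λ₁ = 2.4π²/2² - 4 ≈ 1.922
  n=2: λ₂ = 9.6π²/2² - 4 ≈ 19.687
  n=3: λ₃ = 21.6π²/2² - 4 ≈ 49.296
Since 2.4π²/2² ≈ 5.922 > 4, all λₙ > 0.
The n=1 mode decays slowest → dominates as t → ∞.
Asymptotic: T ~ c₁ sin(πx/2) e^{-λ₁t} with decay rate λ₁ ≈ 1.922.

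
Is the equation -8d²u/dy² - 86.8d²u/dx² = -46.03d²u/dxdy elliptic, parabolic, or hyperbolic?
Rewriting in standard form: -86.8d²u/dx² + 46.03d²u/dxdy - 8d²u/dy² = 0. Computing B² - 4AC with A = -86.8, B = 46.03, C = -8: discriminant = -658.8391 (negative). Answer: elliptic.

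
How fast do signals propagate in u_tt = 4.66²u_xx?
Speed = 4.66. Information travels along characteristics x = x₀ ± 4.66t.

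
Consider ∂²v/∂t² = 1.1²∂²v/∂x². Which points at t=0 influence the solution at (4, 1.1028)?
Domain of dependence: [2.78692, 5.21308]. Signals travel at speed 1.1, so data within |x - 4| ≤ 1.1·1.1028 = 1.21308 can reach the point.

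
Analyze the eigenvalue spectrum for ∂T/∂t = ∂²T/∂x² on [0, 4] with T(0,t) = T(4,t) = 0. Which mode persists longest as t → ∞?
Eigenvalues: λₙ = n²π²/4².
First three modes:
  n=1: λ₁ = π²/4² ≈ 0.617
  n=2: λ₂ = 4π²/4² ≈ 2.467 (4× faster decay)
  n=3: λ₃ = 9π²/4² ≈ 5.552 (9× faster decay)
As t → ∞, higher modes decay exponentially faster. The n=1 mode dominates: T ~ c₁ sin(πx/4) e^{-λ₁t}.
Decay rate: λ₁ = π²/4² ≈ 0.617.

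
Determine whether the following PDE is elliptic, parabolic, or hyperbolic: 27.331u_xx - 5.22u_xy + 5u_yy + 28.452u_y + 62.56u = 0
Coefficients: A = 27.331, B = -5.22, C = 5. B² - 4AC = -519.3716, which is negative, so the equation is elliptic.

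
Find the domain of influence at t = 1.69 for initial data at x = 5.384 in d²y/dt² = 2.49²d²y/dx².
Domain of influence: [1.1759, 9.5921]. Data at x = 5.384 spreads outward at speed 2.49.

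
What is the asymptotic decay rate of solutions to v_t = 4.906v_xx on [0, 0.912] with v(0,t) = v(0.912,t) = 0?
Eigenvalues: λₙ = 4.906n²π²/0.912².
First three modes:
  n=1: λ₁ = 4.906π²/0.912² ≈ 58.215
  n=2: λ₂ = 19.624π²/0.912² ≈ 232.861 (4× faster decay)
  n=3: λ₃ = 44.154π²/0.912² ≈ 523.938 (9× faster decay)
As t → ∞, higher modes decay exponentially faster. The n=1 mode dominates: v ~ c₁ sin(πx/0.912) e^{-λ₁t}.
Decay rate: λ₁ = 4.906π²/0.912² ≈ 58.215.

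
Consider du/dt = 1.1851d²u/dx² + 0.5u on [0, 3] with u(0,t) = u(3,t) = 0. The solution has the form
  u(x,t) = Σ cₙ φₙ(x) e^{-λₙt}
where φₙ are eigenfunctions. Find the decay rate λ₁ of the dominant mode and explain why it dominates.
Eigenvalues: λₙ = 1.1851n²π²/3² - 0.5.
First three modes:
  n=1: λ₁ = 1.1851π²/3² - 0.5 ≈ 0.8
  n=2: λ₂ = 4.7404π²/3² - 0.5 ≈ 4.698
  n=3: λ₃ = 10.6659π²/3² - 0.5 ≈ 11.196
Since 1.1851π²/3² ≈ 1.3 > 0.5, all λₙ > 0.
The n=1 mode decays slowest → dominates as t → ∞.
Asymptotic: u ~ c₁ sin(πx/3) e^{-λ₁t} with decay rate λ₁ ≈ 0.8.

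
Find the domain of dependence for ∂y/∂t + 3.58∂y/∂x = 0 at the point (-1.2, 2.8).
A single point: x = -11.224. The characteristic through (-1.2, 2.8) is x - 3.58t = const, so x = -1.2 - 3.58·2.8 = -11.224.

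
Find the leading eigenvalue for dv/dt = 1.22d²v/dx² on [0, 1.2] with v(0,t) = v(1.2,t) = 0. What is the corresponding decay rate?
Eigenvalues: λₙ = 1.22n²π²/1.2².
First three modes:
  n=1: λ₁ = 1.22π²/1.2² ≈ 8.362
  n=2: λ₂ = 4.88π²/1.2² ≈ 33.447 (4× faster decay)
  n=3: λ₃ = 10.98π²/1.2² ≈ 75.256 (9× faster decay)
As t → ∞, higher modes decay exponentially faster. The n=1 mode dominates: v ~ c₁ sin(πx/1.2) e^{-λ₁t}.
Decay rate: λ₁ = 1.22π²/1.2² ≈ 8.362.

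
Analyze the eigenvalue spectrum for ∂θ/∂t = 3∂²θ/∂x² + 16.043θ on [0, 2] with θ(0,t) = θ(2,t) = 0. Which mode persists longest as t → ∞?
Eigenvalues: λₙ = 3n²π²/2² - 16.043.
First three modes:
  n=1: λ₁ = 3π²/2² - 16.043 ≈ -8.641
  n=2: λ₂ = 12π²/2² - 16.043 ≈ 13.566
  n=3: λ₃ = 27π²/2² - 16.043 ≈ 50.577
Since 3π²/2² ≈ 7.402 < 16.043, λ₁ < 0.
The n=1 mode grows fastest (−λₙ is largest for n=1) → dominates.
Asymptotic: θ ~ c₁ sin(πx/2) e^{8.641t} (exponential growth at rate −λ₁ ≈ 8.641).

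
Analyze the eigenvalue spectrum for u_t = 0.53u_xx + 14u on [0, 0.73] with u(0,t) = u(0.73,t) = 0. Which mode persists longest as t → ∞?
Eigenvalues: λₙ = 0.53n²π²/0.73² - 14.
First three modes:
  n=1: λ₁ = 0.53π²/0.73² - 14 ≈ -4.184
  n=2: λ₂ = 2.12π²/0.73² - 14 ≈ 25.264
  n=3: λ₃ = 4.77π²/0.73² - 14 ≈ 74.343
Since 0.53π²/0.73² ≈ 9.816 < 14, λ₁ < 0.
The n=1 mode grows fastest (−λₙ is largest for n=1) → dominates.
Asymptotic: u ~ c₁ sin(πx/0.73) e^{4.184t} (exponential growth at rate −λ₁ ≈ 4.184).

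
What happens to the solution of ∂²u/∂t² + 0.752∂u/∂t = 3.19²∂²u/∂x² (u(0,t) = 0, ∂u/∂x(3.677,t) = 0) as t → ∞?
u → 0. Damping (γ=0.752) dissipates energy; oscillations decay exponentially.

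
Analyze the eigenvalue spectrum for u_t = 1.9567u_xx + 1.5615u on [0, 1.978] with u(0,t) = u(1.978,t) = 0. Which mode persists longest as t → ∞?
Eigenvalues: λₙ = 1.9567n²π²/1.978² - 1.5615.
First three modes:
  n=1: λ₁ = 1.9567π²/1.978² - 1.5615 ≈ 3.374
  n=2: λ₂ = 7.8268π²/1.978² - 1.5615 ≈ 18.182
  n=3: λ₃ = 17.6103π²/1.978² - 1.5615 ≈ 42.862
Since 1.9567π²/1.978² ≈ 4.936 > 1.5615, all λₙ > 0.
The n=1 mode decays slowest → dominates as t → ∞.
Asymptotic: u ~ c₁ sin(πx/1.978) e^{-λ₁t} with decay rate λ₁ ≈ 3.374.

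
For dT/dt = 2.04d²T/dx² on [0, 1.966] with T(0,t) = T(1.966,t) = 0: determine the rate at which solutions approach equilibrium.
Eigenvalues: λₙ = 2.04n²π²/1.966².
First three modes:
  n=1: λ₁ = 2.04π²/1.966² ≈ 5.209
  n=2: λ₂ = 8.16π²/1.966² ≈ 20.836 (4× faster decay)
  n=3: λ₃ = 18.36π²/1.966² ≈ 46.882 (9× faster decay)
As t → ∞, higher modes decay exponentially faster. The n=1 mode dominates: T ~ c₁ sin(πx/1.966) e^{-λ₁t}.
Decay rate: λ₁ = 2.04π²/1.966² ≈ 5.209.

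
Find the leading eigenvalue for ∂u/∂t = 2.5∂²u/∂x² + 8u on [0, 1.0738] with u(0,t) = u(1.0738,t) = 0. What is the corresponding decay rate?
Eigenvalues: λₙ = 2.5n²π²/1.0738² - 8.
First three modes:
  n=1: λ₁ = 2.5π²/1.0738² - 8 ≈ 13.399
  n=2: λ₂ = 10π²/1.0738² - 8 ≈ 77.596
  n=3: λ₃ = 22.5π²/1.0738² - 8 ≈ 184.591
Since 2.5π²/1.0738² ≈ 21.399 > 8, all λₙ > 0.
The n=1 mode decays slowest → dominates as t → ∞.
Asymptotic: u ~ c₁ sin(πx/1.0738) e^{-λ₁t} with decay rate λ₁ ≈ 13.399.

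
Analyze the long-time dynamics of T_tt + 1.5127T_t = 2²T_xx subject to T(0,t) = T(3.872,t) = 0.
Long-time behavior: T → 0. Damping (γ=1.5127) dissipates energy; oscillations decay exponentially.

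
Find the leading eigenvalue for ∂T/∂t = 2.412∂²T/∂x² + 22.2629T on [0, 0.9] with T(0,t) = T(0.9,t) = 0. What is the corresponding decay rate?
Eigenvalues: λₙ = 2.412n²π²/0.9² - 22.2629.
First three modes:
  n=1: λ₁ = 2.412π²/0.9² - 22.2629 ≈ 7.127
  n=2: λ₂ = 9.648π²/0.9² - 22.2629 ≈ 95.295
  n=3: λ₃ = 21.708π²/0.9² - 22.2629 ≈ 242.242
Since 2.412π²/0.9² ≈ 29.389 > 22.2629, all λₙ > 0.
The n=1 mode decays slowest → dominates as t → ∞.
Asymptotic: T ~ c₁ sin(πx/0.9) e^{-λ₁t} with decay rate λ₁ ≈ 7.127.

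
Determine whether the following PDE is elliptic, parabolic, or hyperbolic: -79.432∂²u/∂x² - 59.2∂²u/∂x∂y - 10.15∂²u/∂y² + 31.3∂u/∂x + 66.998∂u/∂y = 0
Coefficients: A = -79.432, B = -59.2, C = -10.15. B² - 4AC = 279.7008, which is positive, so the equation is hyperbolic.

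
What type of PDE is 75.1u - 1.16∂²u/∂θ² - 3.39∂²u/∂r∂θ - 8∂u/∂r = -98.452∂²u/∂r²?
Rewriting in standard form: 98.452∂²u/∂r² - 3.39∂²u/∂r∂θ - 1.16∂²u/∂θ² - 8∂u/∂r + 75.1u = 0. With A = 98.452, B = -3.39, C = -1.16, the discriminant is 468.30938. This is a hyperbolic PDE.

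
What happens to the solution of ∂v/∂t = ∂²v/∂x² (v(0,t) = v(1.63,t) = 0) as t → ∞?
v → 0. Heat diffuses out through both boundaries.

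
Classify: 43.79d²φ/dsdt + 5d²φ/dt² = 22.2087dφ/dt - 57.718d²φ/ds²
Rewriting in standard form: 57.718d²φ/ds² + 43.79d²φ/dsdt + 5d²φ/dt² - 22.2087dφ/dt = 0. Hyperbolic (discriminant = 763.2041).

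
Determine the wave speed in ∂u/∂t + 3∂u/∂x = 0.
Speed = 3. Information travels along x - 3t = const (rightward).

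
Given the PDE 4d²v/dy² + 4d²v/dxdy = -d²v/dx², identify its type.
Rewriting in standard form: d²v/dx² + 4d²v/dxdy + 4d²v/dy² = 0. The second-order coefficients are A = 1, B = 4, C = 4. Since B² - 4AC = 0 = 0, this is a parabolic PDE.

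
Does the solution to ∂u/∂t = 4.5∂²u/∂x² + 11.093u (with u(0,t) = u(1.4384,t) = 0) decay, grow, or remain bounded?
u → 0. Diffusion dominates reaction (r=11.093 < κπ²/L²≈21.47); solution decays.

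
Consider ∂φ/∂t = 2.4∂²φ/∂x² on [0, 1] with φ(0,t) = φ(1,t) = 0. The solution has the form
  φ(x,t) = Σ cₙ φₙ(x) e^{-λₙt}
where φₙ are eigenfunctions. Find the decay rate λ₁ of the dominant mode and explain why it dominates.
Eigenvalues: λₙ = 2.4n²π².
First three modes:
  n=1: λ₁ = 2.4π² ≈ 23.687
  n=2: λ₂ = 9.6π² ≈ 94.748 (4× faster decay)
  n=3: λ₃ = 21.6π² ≈ 213.183 (9× faster decay)
As t → ∞, higher modes decay exponentially faster. The n=1 mode dominates: φ ~ c₁ sin(πx) e^{-λ₁t}.
Decay rate: λ₁ = 2.4π² ≈ 23.687.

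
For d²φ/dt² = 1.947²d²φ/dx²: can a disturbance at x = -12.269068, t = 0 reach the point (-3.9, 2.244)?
No. The domain of dependence is [-8.269068, 0.469068], and -12.269068 is outside this interval.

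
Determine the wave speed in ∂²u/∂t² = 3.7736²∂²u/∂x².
Speed = 3.7736. Information travels along characteristics x = x₀ ± 3.7736t.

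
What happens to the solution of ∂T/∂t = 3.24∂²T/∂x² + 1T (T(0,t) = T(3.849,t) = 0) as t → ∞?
T → 0. Diffusion dominates reaction (r=1 < κπ²/L²≈2.16); solution decays.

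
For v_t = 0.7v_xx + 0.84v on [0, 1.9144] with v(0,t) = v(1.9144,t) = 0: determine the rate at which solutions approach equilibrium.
Eigenvalues: λₙ = 0.7n²π²/1.9144² - 0.84.
First three modes:
  n=1: λ₁ = 0.7π²/1.9144² - 0.84 ≈ 1.045
  n=2: λ₂ = 2.8π²/1.9144² - 0.84 ≈ 6.7
  n=3: λ₃ = 6.3π²/1.9144² - 0.84 ≈ 16.126
Since 0.7π²/1.9144² ≈ 1.885 > 0.84, all λₙ > 0.
The n=1 mode decays slowest → dominates as t → ∞.
Asymptotic: v ~ c₁ sin(πx/1.9144) e^{-λ₁t} with decay rate λ₁ ≈ 1.045.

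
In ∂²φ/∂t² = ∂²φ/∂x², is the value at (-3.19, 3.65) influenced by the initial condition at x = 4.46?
No. The domain of dependence is [-6.84, 0.46], and 4.46 is outside this interval.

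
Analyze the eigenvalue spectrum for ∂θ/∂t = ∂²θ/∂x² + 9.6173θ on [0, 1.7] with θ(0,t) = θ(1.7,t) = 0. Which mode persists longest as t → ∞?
Eigenvalues: λₙ = n²π²/1.7² - 9.6173.
First three modes:
  n=1: λ₁ = π²/1.7² - 9.6173 ≈ -6.202
  n=2: λ₂ = 4π²/1.7² - 9.6173 ≈ 4.043
  n=3: λ₃ = 9π²/1.7² - 9.6173 ≈ 21.118
Since π²/1.7² ≈ 3.415 < 9.6173, λ₁ < 0.
The n=1 mode grows fastest (−λₙ is largest for n=1) → dominates.
Asymptotic: θ ~ c₁ sin(πx/1.7) e^{6.202t} (exponential growth at rate −λ₁ ≈ 6.202).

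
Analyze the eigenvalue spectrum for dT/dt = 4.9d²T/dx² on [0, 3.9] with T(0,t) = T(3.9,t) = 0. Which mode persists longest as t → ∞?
Eigenvalues: λₙ = 4.9n²π²/3.9².
First three modes:
  n=1: λ₁ = 4.9π²/3.9² ≈ 3.18
  n=2: λ₂ = 19.6π²/3.9² ≈ 12.718 (4× faster decay)
  n=3: λ₃ = 44.1π²/3.9² ≈ 28.616 (9× faster decay)
As t → ∞, higher modes decay exponentially faster. The n=1 mode dominates: T ~ c₁ sin(πx/3.9) e^{-λ₁t}.
Decay rate: λ₁ = 4.9π²/3.9² ≈ 3.18.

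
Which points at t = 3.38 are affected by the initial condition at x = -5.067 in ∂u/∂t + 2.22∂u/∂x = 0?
At x = 2.4366. The characteristic carries data from (-5.067, 0) to (2.4366, 3.38).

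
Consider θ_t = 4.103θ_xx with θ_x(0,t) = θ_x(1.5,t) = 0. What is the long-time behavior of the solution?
As t → ∞, θ → constant (steady state). Heat is conserved (no flux at boundaries); solution approaches the spatial average.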